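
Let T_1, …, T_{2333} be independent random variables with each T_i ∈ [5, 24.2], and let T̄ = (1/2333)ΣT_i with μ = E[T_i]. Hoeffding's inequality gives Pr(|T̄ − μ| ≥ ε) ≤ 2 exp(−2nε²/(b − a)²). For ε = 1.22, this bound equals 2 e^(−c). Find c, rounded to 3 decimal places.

18.839

c = 2nε²/(b − a)² = 2·2333·1.22² / 19.2² = 18.8392.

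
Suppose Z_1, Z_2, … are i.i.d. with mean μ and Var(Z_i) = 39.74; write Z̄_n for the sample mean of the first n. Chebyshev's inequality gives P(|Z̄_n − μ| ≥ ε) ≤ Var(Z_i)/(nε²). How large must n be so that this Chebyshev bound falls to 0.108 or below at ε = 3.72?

Require 39.74/(n·3.72²) ≤ 0.108, i.e. n ≥ 39.74/(0.108·3.72²) = 26.590.
The smallest integer n is 27.

27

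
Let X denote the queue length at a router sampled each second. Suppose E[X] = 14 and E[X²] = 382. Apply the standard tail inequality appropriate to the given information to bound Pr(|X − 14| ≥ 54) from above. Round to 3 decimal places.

0.064

The first two moments determine the variance, so Chebyshev's inequality is the sharpest standard bound available.
Var(X) = E[X²] − (E[X])² = 382 − 196 = 186.
Chebyshev's inequality: Pr(|X − μ| ≥ t) ≤ Var(X)/t² = 186/2916 = 0.0638.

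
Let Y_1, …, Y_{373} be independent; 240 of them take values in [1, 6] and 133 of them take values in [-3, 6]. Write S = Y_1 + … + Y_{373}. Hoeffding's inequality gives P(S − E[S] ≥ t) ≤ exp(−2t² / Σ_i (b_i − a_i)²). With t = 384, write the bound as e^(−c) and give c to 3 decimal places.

Σ(b_i − a_i)² = 240·5² + 133·9² = 16773.
c = 2t² / 16773 = 2·384² / 16773 = 17.5825.

17.583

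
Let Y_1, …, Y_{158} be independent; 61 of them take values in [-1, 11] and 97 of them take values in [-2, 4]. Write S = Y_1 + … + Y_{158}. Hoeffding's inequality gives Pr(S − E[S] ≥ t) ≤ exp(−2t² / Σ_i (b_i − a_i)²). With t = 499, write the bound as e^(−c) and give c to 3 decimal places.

40.567

Σ(b_i − a_i)² = 61·12² + 97·6² = 12276.
c = 2t² / 12276 = 2·499² / 12276 = 40.5671.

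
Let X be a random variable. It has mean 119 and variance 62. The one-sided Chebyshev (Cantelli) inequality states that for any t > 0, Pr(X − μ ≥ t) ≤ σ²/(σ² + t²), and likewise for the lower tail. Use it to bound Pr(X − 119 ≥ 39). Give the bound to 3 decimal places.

0.039

Here σ² = 62 and t = 39, so σ² + t² = 1583.
Cantelli's bound: 62/1583 = 0.0392.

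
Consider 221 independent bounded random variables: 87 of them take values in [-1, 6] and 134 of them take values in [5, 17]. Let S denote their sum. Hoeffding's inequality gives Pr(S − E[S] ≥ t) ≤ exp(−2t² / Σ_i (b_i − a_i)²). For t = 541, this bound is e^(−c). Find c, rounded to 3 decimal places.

Σ(b_i − a_i)² = 87·7² + 134·12² = 23559.
c = 2t² / 23559 = 2·541² / 23559 = 24.8466.

24.847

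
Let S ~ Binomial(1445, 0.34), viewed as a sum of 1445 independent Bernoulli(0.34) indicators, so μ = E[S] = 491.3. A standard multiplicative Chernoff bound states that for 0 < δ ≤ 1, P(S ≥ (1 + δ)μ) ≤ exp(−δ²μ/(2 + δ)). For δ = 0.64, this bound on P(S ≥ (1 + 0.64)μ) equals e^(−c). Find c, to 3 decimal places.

c = δ²μ/(2 + δ) = 0.64²·491.3/(2 + 0.64) = 76.2259.

76.226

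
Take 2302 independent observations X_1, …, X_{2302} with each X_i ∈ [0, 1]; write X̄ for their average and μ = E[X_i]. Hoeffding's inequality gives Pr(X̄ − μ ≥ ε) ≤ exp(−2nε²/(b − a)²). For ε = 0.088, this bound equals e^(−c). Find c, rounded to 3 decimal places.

35.653

c = 2nε²/(b − a)² = 2·2302·0.088² / 1² = 35.6534.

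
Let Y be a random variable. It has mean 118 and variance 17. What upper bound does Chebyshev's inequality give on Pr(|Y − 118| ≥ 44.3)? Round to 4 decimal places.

0.0087

Chebyshev: Pr(|Y − μ| ≥ t) ≤ Var(Y)/t².
Bound = 17 / 1962.49 = 0.0087.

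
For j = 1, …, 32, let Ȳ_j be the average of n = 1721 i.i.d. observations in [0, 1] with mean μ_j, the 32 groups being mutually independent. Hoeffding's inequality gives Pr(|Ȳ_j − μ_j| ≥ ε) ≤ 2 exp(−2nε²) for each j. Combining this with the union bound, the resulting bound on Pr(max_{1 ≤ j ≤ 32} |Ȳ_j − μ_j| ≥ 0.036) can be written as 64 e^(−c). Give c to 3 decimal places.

4.461

Union bound over the 32 events: Pr(max_{1 ≤ j ≤ 32} |Ȳ_j − μ_j| ≥ 0.036) ≤ 32·2·exp(−2nε²) = 64 exp(−2·1721·0.036²).
So c = 2·1721·0.036² = 4.4608.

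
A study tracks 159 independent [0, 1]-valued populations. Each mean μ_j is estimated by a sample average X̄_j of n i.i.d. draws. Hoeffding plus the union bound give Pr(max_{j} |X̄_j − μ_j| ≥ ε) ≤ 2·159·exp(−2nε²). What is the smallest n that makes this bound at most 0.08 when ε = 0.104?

Need 2·159·exp(−2nε²) ≤ 0.08, i.e. exp(−2nε²) ≤ 0.08/318.
So 2nε² ≥ ln(318/0.08) = 8.287780.
Hence n ≥ 8.287780/(2·0.104²) = 383.126.
The smallest integer n is 384.

384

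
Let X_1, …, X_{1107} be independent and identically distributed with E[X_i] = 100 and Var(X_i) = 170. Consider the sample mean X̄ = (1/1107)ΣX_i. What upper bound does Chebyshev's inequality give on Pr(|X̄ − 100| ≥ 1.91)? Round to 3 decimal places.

0.042

Var(X̄) = Var(X_i)/n = 170/1107 = 0.15357.
Chebyshev: Pr(|X̄ − 100| ≥ 1.91) ≤ Var(X̄)/(1.91)² = 170/(1107·1.91²) = 0.0421.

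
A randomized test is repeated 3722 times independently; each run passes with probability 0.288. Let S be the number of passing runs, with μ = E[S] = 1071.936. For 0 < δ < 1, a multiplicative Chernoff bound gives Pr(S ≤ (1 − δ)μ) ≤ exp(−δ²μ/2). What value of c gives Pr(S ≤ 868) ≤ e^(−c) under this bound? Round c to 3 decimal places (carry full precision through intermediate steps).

Write 868 = (1 − δ)μ, so δ = 1 − 868/1071.936 = 0.1902502…
Then the exponent is δ²μ/2 = (μ − 868)²/(2μ) = 19.399429.

19.399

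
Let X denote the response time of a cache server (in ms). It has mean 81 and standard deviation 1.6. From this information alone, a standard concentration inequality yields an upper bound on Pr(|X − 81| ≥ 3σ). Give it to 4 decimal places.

Mean and variance are known, so Chebyshev's inequality applies.
Chebyshev: Pr(|X − μ| ≥ t) ≤ Var(X)/t².
Var(X) = σ² = 1.6² = 2.56.
t = 3·1.6 = 4.8.
Bound = 2.56 / 23.04 = 0.1111.

0.1111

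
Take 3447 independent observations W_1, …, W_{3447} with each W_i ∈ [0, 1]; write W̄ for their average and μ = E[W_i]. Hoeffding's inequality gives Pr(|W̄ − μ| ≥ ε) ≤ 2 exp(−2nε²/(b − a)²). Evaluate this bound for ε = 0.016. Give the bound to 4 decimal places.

Exponent: 2nε²/(b − a)² = 2·3447·0.016² / 1² = 1.76486.
Bound = 2·exp(−1.76486) = 0.34242.

0.3424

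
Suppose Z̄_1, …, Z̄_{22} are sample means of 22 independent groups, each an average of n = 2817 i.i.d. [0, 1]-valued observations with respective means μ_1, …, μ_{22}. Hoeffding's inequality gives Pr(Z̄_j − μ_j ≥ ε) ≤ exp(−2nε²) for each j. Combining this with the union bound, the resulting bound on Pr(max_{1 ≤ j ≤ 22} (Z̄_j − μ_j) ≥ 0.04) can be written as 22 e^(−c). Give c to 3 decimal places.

Union bound over the 22 events: Pr(max_{1 ≤ j ≤ 22} (Z̄_j − μ_j) ≥ 0.04) ≤ 22·exp(−2nε²) = 22 exp(−2·2817·0.04²).
So c = 2·2817·0.04² = 9.0144.

9.014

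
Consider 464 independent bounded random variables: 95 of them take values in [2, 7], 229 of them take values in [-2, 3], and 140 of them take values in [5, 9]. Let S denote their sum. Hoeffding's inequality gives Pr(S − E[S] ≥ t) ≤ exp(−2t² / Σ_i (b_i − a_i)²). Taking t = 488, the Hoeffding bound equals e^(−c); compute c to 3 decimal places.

Σ(b_i − a_i)² = 95·5² + 229·5² + 140·4² = 10340.
c = 2t² / 10340 = 2·488² / 10340 = 46.0627.

46.063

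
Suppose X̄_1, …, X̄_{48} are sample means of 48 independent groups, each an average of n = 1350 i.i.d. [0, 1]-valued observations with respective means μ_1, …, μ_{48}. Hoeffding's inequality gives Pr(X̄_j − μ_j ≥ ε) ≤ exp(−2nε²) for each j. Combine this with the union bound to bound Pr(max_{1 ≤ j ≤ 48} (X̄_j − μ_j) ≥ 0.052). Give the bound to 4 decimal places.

0.0324

Per-experiment Hoeffding bound: exp(−2·1350·0.052²) = exp(−7.30080) = 0.000675.
Union bound over 48 events: 48·0.000675 = 0.03240.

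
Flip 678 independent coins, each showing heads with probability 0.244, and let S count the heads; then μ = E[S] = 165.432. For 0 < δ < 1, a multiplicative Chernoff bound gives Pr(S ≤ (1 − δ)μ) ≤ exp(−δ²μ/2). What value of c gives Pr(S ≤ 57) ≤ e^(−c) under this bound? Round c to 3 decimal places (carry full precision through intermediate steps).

Write 57 = (1 − δ)μ, so δ = 1 − 57/165.432 = 0.6554476…
Then the exponent is δ²μ/2 = (μ − 57)²/(2μ) = 35.535745.

35.536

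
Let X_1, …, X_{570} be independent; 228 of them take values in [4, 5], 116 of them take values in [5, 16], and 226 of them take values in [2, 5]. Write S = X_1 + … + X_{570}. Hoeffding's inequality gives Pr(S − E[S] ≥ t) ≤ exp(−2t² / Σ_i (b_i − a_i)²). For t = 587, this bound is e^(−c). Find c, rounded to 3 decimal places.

Σ(b_i − a_i)² = 228·1² + 116·11² + 226·3² = 16298.
c = 2t² / 16298 = 2·587² / 16298 = 42.2836.

42.284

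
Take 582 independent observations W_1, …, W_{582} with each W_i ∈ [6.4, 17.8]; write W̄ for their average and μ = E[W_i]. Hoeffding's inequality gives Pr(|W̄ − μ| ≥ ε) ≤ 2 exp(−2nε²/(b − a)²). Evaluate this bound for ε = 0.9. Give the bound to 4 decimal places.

Exponent: 2nε²/(b − a)² = 2·582·0.9² / 11.4² = 7.25485.
Bound = 2·exp(−7.25485) = 0.00141.

0.0014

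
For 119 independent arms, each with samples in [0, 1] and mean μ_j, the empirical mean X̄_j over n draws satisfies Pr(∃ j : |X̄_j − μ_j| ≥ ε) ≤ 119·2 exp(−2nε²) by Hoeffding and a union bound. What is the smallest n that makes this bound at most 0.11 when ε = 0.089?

485

Need 2·119·exp(−2nε²) ≤ 0.11, i.e. exp(−2nε²) ≤ 0.11/238.
So 2nε² ≥ ln(238/0.11) = 7.679546.
Hence n ≥ 7.679546/(2·0.089²) = 484.759.
The smallest integer n is 485.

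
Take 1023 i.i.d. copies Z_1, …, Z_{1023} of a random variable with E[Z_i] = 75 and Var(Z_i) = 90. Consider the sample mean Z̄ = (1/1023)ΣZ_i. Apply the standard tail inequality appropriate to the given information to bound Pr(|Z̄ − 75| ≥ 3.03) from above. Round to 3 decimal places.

0.010

With mean and variance of each term known, Chebyshev's inequality bounds the deviation of the sum (or sample mean).
Var(Z̄) = Var(Z_i)/n = 90/1023 = 0.087977.
Chebyshev: Pr(|Z̄ − 75| ≥ 3.03) ≤ Var(Z̄)/(3.03)² = 90/(1023·3.03²) = 0.0096.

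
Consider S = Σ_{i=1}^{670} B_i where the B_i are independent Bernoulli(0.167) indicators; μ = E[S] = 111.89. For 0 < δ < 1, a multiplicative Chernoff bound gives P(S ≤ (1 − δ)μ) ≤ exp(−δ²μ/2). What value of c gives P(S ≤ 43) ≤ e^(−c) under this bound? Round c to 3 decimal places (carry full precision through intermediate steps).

Write 43 = (1 − δ)μ, so δ = 1 − 43/111.89 = 0.615694…
Then the exponent is δ²μ/2 = (μ − 43)²/(2μ) = 21.207579.

21.208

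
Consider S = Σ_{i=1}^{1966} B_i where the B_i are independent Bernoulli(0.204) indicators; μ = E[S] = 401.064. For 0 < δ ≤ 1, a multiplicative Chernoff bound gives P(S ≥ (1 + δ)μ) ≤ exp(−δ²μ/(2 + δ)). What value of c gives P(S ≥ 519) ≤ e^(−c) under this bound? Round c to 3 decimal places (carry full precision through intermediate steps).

Write 519 = (1 + δ)μ, so δ = 519/401.064 − 1 = 0.2940578…
Then the exponent is δ²μ/(2 + δ) = (519 − μ)² / (μ·(2 + δ)) = 15.117318.

15.117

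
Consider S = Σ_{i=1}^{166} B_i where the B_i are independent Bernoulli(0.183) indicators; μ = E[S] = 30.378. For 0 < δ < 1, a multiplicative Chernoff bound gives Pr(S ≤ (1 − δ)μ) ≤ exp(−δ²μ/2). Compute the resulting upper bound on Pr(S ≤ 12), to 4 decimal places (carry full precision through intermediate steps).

0.0039

Write 12 = (1 − δ)μ, so δ = 1 − 12/30.378 = 0.6049773…
Then the exponent is δ²μ/2 = (μ − 12)²/(2μ) = 5.559136.
Bound = exp(−5.559136) = 0.00385.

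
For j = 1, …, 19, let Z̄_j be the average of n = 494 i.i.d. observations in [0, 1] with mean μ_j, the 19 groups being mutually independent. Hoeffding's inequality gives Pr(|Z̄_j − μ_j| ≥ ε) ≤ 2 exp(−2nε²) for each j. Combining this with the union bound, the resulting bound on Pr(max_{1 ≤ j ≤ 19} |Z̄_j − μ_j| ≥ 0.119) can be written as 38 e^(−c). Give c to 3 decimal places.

Union bound over the 19 events: Pr(max_{1 ≤ j ≤ 19} |Z̄_j − μ_j| ≥ 0.119) ≤ 19·2·exp(−2nε²) = 38 exp(−2·494·0.119²).
So c = 2·494·0.119² = 13.9911.

13.991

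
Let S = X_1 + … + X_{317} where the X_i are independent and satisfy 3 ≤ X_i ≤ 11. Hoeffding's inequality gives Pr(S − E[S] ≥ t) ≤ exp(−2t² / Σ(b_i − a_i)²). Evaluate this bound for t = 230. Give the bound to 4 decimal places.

Σ(b_i − a_i)² = 317·(8)² = 20288.
Exponent = 2·230²/20288 = 5.2149.
Bound = exp(−5.2149) = 0.00543.

0.0054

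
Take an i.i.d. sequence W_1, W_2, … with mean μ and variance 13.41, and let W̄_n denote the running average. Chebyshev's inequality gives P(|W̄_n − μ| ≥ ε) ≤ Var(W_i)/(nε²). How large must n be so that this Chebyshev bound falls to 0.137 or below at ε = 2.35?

18

Require 13.41/(n·2.35²) ≤ 0.137, i.e. n ≥ 13.41/(0.137·2.35²) = 17.724.
The smallest integer n is 18.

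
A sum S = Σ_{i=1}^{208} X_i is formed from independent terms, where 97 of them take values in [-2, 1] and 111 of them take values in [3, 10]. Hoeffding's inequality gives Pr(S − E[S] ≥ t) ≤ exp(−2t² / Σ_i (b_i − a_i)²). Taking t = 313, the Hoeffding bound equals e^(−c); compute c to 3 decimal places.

Σ(b_i − a_i)² = 97·3² + 111·7² = 6312.
c = 2t² / 6312 = 2·313² / 6312 = 31.0421.

31.042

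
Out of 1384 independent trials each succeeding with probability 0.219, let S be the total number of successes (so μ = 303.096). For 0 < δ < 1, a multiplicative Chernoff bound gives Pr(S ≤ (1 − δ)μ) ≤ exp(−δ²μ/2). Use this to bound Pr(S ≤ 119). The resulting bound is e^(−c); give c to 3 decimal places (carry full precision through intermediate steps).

Write 119 = (1 − δ)μ, so δ = 1 − 119/303.096 = 0.6073851…
Then the exponent is δ²μ/2 = (μ − 119)²/(2μ) = 55.908585.

55.909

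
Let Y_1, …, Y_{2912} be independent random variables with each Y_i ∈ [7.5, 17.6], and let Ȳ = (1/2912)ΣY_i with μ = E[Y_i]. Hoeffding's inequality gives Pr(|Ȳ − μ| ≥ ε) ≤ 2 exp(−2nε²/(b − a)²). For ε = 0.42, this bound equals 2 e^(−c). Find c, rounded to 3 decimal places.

c = 2nε²/(b − a)² = 2·2912·0.42² / 10.1² = 10.0711.

10.071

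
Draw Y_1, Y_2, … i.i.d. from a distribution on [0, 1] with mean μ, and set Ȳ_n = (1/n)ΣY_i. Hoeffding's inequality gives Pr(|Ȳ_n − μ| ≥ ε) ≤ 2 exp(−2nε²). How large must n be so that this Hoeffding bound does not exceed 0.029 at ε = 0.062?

Require 2·exp(−2nε²) ≤ 0.029, i.e. 2nε² ≥ ln(2/0.029) = 4.233607.
So n ≥ 4.233607 / (2·0.062²) = 550.677.
The smallest integer n is 551.

551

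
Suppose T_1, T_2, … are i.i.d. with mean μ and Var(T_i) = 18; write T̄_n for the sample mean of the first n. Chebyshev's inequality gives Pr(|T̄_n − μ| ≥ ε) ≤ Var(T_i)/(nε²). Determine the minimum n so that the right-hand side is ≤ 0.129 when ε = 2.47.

23

Require 18/(n·2.47²) ≤ 0.129, i.e. n ≥ 18/(0.129·2.47²) = 22.871.
The smallest integer n is 23.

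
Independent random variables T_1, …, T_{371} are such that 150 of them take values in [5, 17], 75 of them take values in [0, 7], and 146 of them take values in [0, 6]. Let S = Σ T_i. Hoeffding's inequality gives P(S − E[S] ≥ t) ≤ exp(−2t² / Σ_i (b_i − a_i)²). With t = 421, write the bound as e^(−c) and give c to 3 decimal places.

Σ(b_i − a_i)² = 150·12² + 75·7² + 146·6² = 30531.
c = 2t² / 30531 = 2·421² / 30531 = 11.6106.

11.611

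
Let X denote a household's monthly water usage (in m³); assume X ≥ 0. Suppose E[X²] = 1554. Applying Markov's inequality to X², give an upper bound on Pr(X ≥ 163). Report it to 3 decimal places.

Since X ≥ 0, the event {X ≥ 163} is the same as {X² ≥ 26569}.
Markov's inequality applied to X² gives Pr(X² ≥ 26569) ≤ E[X²]/26569 = 1554/26569 = 0.0585.

0.058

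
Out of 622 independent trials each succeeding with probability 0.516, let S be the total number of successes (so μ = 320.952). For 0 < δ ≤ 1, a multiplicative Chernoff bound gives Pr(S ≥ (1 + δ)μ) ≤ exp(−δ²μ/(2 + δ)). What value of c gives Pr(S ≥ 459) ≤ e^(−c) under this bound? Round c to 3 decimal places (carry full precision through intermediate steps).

24.434

Write 459 = (1 + δ)μ, so δ = 459/320.952 − 1 = 0.4301204…
Then the exponent is δ²μ/(2 + δ) = (459 − μ)² / (μ·(2 + δ)) = 24.433876.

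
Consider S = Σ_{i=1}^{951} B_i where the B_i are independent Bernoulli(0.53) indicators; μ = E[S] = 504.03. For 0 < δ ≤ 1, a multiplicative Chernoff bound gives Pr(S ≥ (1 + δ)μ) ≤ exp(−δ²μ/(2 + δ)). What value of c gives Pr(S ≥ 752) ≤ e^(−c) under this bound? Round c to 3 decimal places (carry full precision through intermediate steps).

Write 752 = (1 + δ)μ, so δ = 752/504.03 − 1 = 0.4919747…
Then the exponent is δ²μ/(2 + δ) = (752 − μ)² / (μ·(2 + δ)) = 48.955137.

48.955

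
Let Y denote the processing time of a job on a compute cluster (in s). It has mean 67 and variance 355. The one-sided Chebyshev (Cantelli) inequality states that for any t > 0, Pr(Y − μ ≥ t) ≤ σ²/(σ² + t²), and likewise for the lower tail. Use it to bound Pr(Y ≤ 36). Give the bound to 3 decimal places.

0.270

Here σ² = 355 and t = 31, so σ² + t² = 1316.
Cantelli's bound: 355/1316 = 0.2698.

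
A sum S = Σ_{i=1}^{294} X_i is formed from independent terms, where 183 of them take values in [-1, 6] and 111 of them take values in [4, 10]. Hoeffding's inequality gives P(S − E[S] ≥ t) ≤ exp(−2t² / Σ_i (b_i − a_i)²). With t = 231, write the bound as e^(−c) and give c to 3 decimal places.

Σ(b_i − a_i)² = 183·7² + 111·6² = 12963.
c = 2t² / 12963 = 2·231² / 12963 = 8.2328.

8.233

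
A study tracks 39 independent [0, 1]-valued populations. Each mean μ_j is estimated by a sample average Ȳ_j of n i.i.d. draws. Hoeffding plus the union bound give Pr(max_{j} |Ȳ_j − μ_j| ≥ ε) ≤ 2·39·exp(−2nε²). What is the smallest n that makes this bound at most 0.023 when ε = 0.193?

110

Need 2·39·exp(−2nε²) ≤ 0.023, i.e. exp(−2nε²) ≤ 0.023/78.
So 2nε² ≥ ln(78/0.023) = 8.128970.
Hence n ≥ 8.128970/(2·0.193²) = 109.117.
The smallest integer n is 110.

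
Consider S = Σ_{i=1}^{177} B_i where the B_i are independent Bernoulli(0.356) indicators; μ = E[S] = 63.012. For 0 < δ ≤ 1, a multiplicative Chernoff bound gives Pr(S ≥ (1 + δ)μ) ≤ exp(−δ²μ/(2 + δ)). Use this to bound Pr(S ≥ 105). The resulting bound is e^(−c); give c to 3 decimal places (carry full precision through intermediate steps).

Write 105 = (1 + δ)μ, so δ = 105/63.012 − 1 = 0.6663493…
Then the exponent is δ²μ/(2 + δ) = (105 − μ)² / (μ·(2 + δ)) = 10.493251.

10.493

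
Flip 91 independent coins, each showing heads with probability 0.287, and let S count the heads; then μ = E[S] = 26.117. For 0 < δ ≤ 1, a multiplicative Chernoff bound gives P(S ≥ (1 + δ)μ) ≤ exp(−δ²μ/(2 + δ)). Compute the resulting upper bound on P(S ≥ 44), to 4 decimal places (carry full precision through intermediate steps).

Write 44 = (1 + δ)μ, so δ = 44/26.117 − 1 = 0.6847264…
Then the exponent is δ²μ/(2 + δ) = (44 − μ)² / (μ·(2 + δ)) = 4.560972.
Bound = exp(−4.560972) = 0.01045.

0.0105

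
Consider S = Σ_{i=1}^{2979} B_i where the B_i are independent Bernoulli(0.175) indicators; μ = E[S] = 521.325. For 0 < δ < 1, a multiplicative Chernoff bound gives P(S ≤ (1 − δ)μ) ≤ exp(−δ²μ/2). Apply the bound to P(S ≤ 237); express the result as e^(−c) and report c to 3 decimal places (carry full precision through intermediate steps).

Write 237 = (1 − δ)μ, so δ = 1 − 237/521.325 = 0.5453892…
Then the exponent is δ²μ/2 = (μ − 237)²/(2μ) = 77.533885.

77.534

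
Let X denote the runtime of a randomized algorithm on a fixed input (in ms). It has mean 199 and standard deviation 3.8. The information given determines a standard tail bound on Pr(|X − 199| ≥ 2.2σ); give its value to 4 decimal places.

Mean and variance are known, so Chebyshev's inequality applies.
Chebyshev: Pr(|X − μ| ≥ t) ≤ Var(X)/t².
Var(X) = σ² = 3.8² = 14.44.
t = 2.2·3.8 = 8.36.
Bound = 14.44 / 69.8896 = 0.2066.

0.2066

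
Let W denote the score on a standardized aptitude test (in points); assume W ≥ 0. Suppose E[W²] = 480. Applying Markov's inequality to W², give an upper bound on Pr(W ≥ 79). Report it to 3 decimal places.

Since W ≥ 0, the event {W ≥ 79} is the same as {W² ≥ 6241}.
Markov's inequality applied to W² gives Pr(W² ≥ 6241) ≤ E[W²]/6241 = 480/6241 = 0.0769.

0.077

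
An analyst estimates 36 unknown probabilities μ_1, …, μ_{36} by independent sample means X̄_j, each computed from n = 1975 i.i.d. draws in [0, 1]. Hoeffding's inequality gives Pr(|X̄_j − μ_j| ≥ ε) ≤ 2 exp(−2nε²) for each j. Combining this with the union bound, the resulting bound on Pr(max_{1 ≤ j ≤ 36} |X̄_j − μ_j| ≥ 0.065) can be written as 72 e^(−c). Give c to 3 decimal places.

16.689

Union bound over the 36 events: Pr(max_{1 ≤ j ≤ 36} |X̄_j − μ_j| ≥ 0.065) ≤ 36·2·exp(−2nε²) = 72 exp(−2·1975·0.065²).
So c = 2·1975·0.065² = 16.6887.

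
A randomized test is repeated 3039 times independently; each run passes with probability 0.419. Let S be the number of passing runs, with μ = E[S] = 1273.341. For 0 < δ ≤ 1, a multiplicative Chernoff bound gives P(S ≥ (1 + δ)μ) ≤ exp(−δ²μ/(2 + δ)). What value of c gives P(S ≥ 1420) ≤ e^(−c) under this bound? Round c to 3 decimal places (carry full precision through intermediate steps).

7.986

Write 1420 = (1 + δ)μ, so δ = 1420/1273.341 − 1 = 0.1151765…
Then the exponent is δ²μ/(2 + δ) = (1420 − μ)² / (μ·(2 + δ)) = 7.985941.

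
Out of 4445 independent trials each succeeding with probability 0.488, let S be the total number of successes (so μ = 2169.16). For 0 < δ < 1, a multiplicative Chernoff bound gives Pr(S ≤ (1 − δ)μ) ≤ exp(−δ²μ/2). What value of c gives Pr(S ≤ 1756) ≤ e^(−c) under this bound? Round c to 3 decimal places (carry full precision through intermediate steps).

Write 1756 = (1 − δ)μ, so δ = 1 − 1756/2169.16 = 0.19047…
Then the exponent is δ²μ/2 = (μ − 1756)²/(2μ) = 39.347302.

39.347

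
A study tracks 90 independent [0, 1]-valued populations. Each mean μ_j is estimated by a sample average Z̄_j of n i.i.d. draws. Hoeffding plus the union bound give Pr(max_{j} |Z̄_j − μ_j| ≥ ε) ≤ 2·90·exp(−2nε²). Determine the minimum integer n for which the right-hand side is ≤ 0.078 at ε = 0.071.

Need 2·90·exp(−2nε²) ≤ 0.078, i.e. exp(−2nε²) ≤ 0.078/180.
So 2nε² ≥ ln(180/0.078) = 7.744003.
Hence n ≥ 7.744003/(2·0.071²) = 768.102.
The smallest integer n is 769.

769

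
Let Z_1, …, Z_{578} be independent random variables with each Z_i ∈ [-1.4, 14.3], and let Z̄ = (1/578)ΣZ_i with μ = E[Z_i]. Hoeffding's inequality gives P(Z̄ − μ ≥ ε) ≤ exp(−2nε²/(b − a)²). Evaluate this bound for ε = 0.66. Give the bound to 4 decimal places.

0.1297

Exponent: 2nε²/(b − a)² = 2·578·0.66² / 15.7² = 2.04290.
Bound = exp(−2.04290) = 0.12965.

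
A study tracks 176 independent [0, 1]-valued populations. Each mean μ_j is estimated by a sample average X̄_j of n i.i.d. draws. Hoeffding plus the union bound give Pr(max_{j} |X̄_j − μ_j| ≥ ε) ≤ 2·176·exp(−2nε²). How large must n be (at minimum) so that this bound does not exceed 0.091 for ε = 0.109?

348

Need 2·176·exp(−2nε²) ≤ 0.091, i.e. exp(−2nε²) ≤ 0.091/352.
So 2nε² ≥ ln(352/0.091) = 8.260527.
Hence n ≥ 8.260527/(2·0.109²) = 347.636.
The smallest integer n is 348.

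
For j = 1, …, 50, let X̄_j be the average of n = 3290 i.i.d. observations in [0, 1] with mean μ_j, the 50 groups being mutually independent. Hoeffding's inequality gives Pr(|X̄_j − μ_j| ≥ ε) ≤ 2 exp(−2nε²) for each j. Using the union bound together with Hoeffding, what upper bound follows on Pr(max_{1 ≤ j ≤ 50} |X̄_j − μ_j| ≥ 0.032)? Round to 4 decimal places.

0.1185

Per-experiment Hoeffding bound: 2·exp(−2·3290·0.032²) = 2·exp(−6.73792) = 0.0023702.
Union bound over 50 events: 50·0.0023702 = 0.11851.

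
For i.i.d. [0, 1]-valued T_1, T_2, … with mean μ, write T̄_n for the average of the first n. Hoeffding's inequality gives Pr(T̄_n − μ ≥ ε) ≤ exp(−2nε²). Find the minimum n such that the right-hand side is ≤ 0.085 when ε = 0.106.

Require exp(−2nε²) ≤ 0.085, i.e. 2nε² ≥ ln(1/0.085) = 2.465104.
So n ≥ 2.465104 / (2·0.106²) = 109.697.
The smallest integer n is 110.

110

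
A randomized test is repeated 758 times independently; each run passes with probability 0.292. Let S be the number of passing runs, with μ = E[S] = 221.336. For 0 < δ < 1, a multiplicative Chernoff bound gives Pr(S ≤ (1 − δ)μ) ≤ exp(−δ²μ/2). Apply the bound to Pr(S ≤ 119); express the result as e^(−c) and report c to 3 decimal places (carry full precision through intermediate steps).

Write 119 = (1 − δ)μ, so δ = 1 − 119/221.336 = 0.4623559…
Then the exponent is δ²μ/2 = (μ − 119)²/(2μ) = 23.657825.

23.658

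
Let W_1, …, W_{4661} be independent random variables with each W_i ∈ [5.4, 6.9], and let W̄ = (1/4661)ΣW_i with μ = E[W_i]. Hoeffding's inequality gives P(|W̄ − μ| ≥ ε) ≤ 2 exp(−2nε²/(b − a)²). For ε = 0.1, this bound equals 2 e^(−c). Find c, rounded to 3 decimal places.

41.431

c = 2nε²/(b − a)² = 2·4661·0.1² / 1.5² = 41.4311.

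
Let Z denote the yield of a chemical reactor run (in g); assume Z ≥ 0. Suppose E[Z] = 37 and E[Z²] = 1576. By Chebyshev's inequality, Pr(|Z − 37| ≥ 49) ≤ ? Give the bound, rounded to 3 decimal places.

Var(Z) = E[Z²] − (E[Z])² = 1576 − 1369 = 207.
Chebyshev's inequality: Pr(|Z − μ| ≥ t) ≤ Var(Z)/t² = 207/2401 = 0.0862.

0.086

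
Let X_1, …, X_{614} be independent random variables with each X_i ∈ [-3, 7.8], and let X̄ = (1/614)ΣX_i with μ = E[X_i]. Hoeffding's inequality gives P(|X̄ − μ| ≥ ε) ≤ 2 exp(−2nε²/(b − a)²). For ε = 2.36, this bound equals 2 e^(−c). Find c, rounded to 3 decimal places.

58.637

c = 2nε²/(b − a)² = 2·614·2.36² / 10.8² = 58.6374.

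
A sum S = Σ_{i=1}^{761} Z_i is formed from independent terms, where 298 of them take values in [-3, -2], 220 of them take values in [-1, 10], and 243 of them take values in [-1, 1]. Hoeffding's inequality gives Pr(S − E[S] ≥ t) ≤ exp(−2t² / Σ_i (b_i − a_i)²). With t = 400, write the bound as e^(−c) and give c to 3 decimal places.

11.474

Σ(b_i − a_i)² = 298·1² + 220·11² + 243·2² = 27890.
c = 2t² / 27890 = 2·400² / 27890 = 11.4736.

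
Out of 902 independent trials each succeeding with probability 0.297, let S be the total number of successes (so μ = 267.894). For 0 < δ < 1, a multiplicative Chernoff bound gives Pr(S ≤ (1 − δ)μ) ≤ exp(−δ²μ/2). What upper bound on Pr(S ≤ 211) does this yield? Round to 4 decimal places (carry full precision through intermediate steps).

0.0024

Write 211 = (1 − δ)μ, so δ = 1 − 211/267.894 = 0.212375…
Then the exponent is δ²μ/2 = (μ − 211)²/(2μ) = 6.041433.
Bound = exp(−6.041433) = 0.00238.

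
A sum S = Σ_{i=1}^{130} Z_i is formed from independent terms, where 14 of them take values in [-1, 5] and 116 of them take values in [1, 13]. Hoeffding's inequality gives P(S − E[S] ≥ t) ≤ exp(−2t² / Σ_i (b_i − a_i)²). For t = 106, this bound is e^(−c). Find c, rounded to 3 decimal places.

1.306

Σ(b_i − a_i)² = 14·6² + 116·12² = 17208.
c = 2t² / 17208 = 2·106² / 17208 = 1.3059.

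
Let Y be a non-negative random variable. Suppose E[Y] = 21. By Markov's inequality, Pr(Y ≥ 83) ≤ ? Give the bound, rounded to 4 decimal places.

0.2530

Markov's inequality: for a non-negative random variable, Pr(Y ≥ a) ≤ E[Y]/a.
Here E[Y] = 21 and a = 83, so the bound is 21/83 = 0.2530.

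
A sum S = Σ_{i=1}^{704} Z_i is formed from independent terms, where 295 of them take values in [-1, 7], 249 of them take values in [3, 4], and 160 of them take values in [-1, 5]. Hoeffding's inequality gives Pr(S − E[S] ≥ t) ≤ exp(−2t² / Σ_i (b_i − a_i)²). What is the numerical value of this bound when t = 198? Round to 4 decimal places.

0.0428

Σ(b_i − a_i)² = 295·8² + 249·1² + 160·6² = 24889.
Exponent = 2·198² / 24889 = 3.15031.
Bound = exp(−3.15031) = 0.04284.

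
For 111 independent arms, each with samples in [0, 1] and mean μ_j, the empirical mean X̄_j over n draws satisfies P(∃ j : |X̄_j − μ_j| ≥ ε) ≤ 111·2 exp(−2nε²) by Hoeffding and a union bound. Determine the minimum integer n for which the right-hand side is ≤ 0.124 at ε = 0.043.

Need 2·111·exp(−2nε²) ≤ 0.124, i.e. exp(−2nε²) ≤ 0.124/222.
So 2nε² ≥ ln(222/0.124) = 7.490151.
Hence n ≥ 7.490151/(2·0.043²) = 2025.460.
The smallest integer n is 2026.

2026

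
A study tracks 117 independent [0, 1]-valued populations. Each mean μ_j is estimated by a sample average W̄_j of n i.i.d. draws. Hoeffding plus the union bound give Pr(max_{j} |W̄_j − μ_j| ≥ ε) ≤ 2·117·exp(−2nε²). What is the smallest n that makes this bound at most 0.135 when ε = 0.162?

Need 2·117·exp(−2nε²) ≤ 0.135, i.e. exp(−2nε²) ≤ 0.135/234.
So 2nε² ≥ ln(234/0.135) = 7.457802.
Hence n ≥ 7.457802/(2·0.162²) = 142.086.
The smallest integer n is 143.

143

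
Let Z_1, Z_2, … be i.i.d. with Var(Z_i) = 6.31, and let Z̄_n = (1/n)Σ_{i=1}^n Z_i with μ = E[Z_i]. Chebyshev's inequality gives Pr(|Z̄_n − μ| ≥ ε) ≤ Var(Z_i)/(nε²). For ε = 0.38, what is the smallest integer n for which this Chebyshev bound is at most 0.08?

547

Require 6.31/(n·0.38²) ≤ 0.08, i.e. n ≥ 6.31/(0.08·0.38²) = 546.226.
The smallest integer n is 547.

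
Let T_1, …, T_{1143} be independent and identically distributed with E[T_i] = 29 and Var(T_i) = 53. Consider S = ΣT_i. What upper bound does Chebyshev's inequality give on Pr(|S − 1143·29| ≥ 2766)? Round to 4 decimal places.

0.0079

Var(S) = n·Var(T_i) = 1143·53 = 60579.
Chebyshev: Pr(|S − 1143·29| ≥ 2766) ≤ Var(S)/2766² = 60579/7650756 = 0.0079.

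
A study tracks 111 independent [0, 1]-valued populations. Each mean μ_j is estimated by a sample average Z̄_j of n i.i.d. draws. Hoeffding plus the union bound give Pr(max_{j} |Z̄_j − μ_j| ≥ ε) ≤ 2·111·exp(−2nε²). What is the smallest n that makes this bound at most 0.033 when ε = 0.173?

Need 2·111·exp(−2nε²) ≤ 0.033, i.e. exp(−2nε²) ≤ 0.033/222.
So 2nε² ≥ ln(222/0.033) = 8.813925.
Hence n ≥ 8.813925/(2·0.173²) = 147.247.
The smallest integer n is 148.

148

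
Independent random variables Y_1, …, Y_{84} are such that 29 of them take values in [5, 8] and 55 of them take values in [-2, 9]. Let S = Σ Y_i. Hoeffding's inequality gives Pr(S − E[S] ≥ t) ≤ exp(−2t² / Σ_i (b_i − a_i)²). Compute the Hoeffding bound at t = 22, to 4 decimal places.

Σ(b_i − a_i)² = 29·3² + 55·11² = 6916.
Exponent = 2·22² / 6916 = 0.13997.
Bound = exp(−0.13997) = 0.86939.

0.8694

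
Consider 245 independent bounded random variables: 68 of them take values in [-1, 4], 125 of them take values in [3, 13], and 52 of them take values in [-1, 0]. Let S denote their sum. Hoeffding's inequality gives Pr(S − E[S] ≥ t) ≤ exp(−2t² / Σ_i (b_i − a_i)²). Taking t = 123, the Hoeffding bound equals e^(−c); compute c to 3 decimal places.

Σ(b_i − a_i)² = 68·5² + 125·10² + 52·1² = 14252.
c = 2t² / 14252 = 2·123² / 14252 = 2.1231.

2.123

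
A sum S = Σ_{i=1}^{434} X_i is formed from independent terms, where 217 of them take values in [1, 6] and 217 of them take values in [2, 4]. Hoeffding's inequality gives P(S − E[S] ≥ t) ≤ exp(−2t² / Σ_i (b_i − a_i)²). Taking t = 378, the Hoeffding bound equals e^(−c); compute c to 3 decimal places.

45.410

Σ(b_i − a_i)² = 217·5² + 217·2² = 6293.
c = 2t² / 6293 = 2·378² / 6293 = 45.4105.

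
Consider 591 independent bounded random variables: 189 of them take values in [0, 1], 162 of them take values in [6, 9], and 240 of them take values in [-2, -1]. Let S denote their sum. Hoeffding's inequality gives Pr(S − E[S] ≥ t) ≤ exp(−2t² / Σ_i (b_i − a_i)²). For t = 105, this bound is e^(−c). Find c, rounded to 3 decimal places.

Σ(b_i − a_i)² = 189·1² + 162·3² + 240·1² = 1887.
c = 2t² / 1887 = 2·105² / 1887 = 11.6852.

11.685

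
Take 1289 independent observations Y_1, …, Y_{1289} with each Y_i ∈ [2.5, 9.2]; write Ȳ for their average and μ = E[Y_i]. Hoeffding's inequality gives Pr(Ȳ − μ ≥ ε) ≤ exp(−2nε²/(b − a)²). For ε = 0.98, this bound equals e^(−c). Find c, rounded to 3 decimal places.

55.155

c = 2nε²/(b − a)² = 2·1289·0.98² / 6.7² = 55.1551.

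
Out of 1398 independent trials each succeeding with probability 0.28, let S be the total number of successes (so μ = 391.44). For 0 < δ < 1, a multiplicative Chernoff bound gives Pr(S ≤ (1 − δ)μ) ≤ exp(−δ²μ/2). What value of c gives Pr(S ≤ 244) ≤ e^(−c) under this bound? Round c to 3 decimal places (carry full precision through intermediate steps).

27.767

Write 244 = (1 − δ)μ, so δ = 1 − 244/391.44 = 0.3766605…
Then the exponent is δ²μ/2 = (μ − 244)²/(2μ) = 27.767415.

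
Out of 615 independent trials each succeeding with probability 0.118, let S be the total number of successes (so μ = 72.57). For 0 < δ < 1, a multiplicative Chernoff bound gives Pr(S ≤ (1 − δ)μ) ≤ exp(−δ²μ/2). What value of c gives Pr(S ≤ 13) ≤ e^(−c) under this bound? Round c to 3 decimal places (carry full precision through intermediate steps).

Write 13 = (1 − δ)μ, so δ = 1 − 13/72.57 = 0.8208626…
Then the exponent is δ²μ/2 = (μ − 13)²/(2μ) = 24.449393.

24.449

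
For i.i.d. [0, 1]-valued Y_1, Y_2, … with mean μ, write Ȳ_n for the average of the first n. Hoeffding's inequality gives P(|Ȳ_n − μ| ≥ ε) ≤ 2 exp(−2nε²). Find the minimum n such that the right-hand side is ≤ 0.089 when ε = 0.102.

150

Require 2·exp(−2nε²) ≤ 0.089, i.e. 2nε² ≥ ln(2/0.089) = 3.112266.
So n ≥ 3.112266 / (2·0.102²) = 149.571.
The smallest integer n is 150.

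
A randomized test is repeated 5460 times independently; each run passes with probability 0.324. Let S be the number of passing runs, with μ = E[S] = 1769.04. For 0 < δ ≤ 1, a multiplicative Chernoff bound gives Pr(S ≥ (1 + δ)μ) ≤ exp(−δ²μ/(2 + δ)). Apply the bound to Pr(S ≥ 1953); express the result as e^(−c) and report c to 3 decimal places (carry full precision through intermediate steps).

Write 1953 = (1 + δ)μ, so δ = 1953/1769.04 − 1 = 0.1039886…
Then the exponent is δ²μ/(2 + δ) = (1953 − μ)² / (μ·(2 + δ)) = 9.092133.

9.092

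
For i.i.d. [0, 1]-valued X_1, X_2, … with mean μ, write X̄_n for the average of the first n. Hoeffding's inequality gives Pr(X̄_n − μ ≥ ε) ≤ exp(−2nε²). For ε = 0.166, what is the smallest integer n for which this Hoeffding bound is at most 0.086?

Require exp(−2nε²) ≤ 0.086, i.e. 2nε² ≥ ln(1/0.086) = 2.453408.
So n ≥ 2.453408 / (2·0.166²) = 44.517.
The smallest integer n is 45.

45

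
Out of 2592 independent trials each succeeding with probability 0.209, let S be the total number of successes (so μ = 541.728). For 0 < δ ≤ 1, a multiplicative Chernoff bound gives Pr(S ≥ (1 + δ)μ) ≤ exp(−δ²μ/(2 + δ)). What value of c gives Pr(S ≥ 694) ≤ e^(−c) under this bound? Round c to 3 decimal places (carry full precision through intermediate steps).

Write 694 = (1 + δ)μ, so δ = 694/541.728 − 1 = 0.2810857…
Then the exponent is δ²μ/(2 + δ) = (694 − μ)² / (μ·(2 + δ)) = 18.763645.

18.764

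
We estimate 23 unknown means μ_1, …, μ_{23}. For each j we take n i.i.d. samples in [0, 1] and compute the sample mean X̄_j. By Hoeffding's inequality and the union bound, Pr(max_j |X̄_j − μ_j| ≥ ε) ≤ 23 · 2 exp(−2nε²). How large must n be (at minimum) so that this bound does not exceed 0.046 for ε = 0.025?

5527

Need 2·23·exp(−2nε²) ≤ 0.046, i.e. exp(−2nε²) ≤ 0.046/46.
So 2nε² ≥ ln(46/0.046) = 6.907755.
Hence n ≥ 6.907755/(2·0.025²) = 5526.204.
The smallest integer n is 5527.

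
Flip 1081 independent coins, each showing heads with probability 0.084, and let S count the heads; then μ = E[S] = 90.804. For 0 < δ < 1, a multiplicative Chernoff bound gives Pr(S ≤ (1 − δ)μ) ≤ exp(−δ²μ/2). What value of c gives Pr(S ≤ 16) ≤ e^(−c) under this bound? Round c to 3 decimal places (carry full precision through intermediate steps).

Write 16 = (1 − δ)μ, so δ = 1 − 16/90.804 = 0.8237963…
Then the exponent is δ²μ/2 = (μ − 16)²/(2μ) = 30.811630.

30.812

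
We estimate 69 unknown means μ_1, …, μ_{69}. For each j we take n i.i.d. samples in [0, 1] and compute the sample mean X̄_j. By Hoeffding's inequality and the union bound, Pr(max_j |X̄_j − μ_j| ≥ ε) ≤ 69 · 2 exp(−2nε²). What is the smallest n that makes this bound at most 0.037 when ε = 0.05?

1645

Need 2·69·exp(−2nε²) ≤ 0.037, i.e. exp(−2nε²) ≤ 0.037/138.
So 2nε² ≥ ln(138/0.037) = 8.224091.
Hence n ≥ 8.224091/(2·0.05²) = 1644.818.
The smallest integer n is 1645.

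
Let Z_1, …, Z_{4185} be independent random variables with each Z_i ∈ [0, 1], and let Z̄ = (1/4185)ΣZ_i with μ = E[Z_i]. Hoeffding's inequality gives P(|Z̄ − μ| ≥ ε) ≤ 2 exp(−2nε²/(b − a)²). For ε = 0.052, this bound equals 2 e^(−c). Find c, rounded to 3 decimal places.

22.632

c = 2nε²/(b − a)² = 2·4185·0.052² / 1² = 22.6325.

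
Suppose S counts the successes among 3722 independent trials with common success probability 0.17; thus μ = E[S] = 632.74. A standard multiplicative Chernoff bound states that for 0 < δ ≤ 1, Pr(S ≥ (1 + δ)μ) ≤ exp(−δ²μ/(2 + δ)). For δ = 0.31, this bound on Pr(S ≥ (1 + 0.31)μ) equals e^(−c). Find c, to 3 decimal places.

c = δ²μ/(2 + δ) = 0.31²·632.74/(2 + 0.31) = 26.3231.

26.323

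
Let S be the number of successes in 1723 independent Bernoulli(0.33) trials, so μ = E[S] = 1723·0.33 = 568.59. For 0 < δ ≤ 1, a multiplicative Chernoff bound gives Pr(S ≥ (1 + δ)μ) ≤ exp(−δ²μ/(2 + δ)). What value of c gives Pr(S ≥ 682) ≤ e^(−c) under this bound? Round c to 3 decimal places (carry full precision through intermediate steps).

10.285

Write 682 = (1 + δ)μ, so δ = 682/568.59 − 1 = 0.1994583…
Then the exponent is δ²μ/(2 + δ) = (682 − μ)² / (μ·(2 + δ)) = 10.284608.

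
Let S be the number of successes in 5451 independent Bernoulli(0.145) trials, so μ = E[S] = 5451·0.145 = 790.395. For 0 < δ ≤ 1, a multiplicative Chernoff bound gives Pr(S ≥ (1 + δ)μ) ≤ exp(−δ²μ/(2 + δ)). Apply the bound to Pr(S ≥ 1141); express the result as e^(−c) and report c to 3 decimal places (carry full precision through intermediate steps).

Write 1141 = (1 + δ)μ, so δ = 1141/790.395 − 1 = 0.443582…
Then the exponent is δ²μ/(2 + δ) = (1141 − μ)² / (μ·(2 + δ)) = 63.645120.

63.645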